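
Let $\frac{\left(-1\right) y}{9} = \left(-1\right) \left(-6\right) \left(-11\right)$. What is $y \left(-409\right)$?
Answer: $-242946$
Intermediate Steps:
$y = 594$ ($y = - 9 \left(-1\right) \left(-6\right) \left(-11\right) = - 9 \cdot 6 \left(-11\right) = \left(-9\right) \left(-66\right) = 594$)
$y \left(-409\right) = 594 \left(-409\right) = -242946$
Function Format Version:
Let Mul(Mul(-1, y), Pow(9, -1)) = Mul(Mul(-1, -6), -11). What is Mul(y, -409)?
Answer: -242946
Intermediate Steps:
y = 594 (y = Mul(-9, Mul(Mul(-1, -6), -11)) = Mul(-9, Mul(6, -11)) = Mul(-9, -66) = 594)
Mul(y, -409) = Mul(594, -409) = -242946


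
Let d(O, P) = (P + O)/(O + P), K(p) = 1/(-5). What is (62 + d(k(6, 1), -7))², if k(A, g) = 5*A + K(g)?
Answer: 3969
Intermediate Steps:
K(p) = -⅕
k(A, g) = -⅕ + 5*A (k(A, g) = 5*A - ⅕ = -⅕ + 5*A)
d(O, P) = 1 (d(O, P) = (O + P)/(O + P) = 1)
(62 + d(k(6, 1), -7))² = (62 + 1)² = 63² = 3969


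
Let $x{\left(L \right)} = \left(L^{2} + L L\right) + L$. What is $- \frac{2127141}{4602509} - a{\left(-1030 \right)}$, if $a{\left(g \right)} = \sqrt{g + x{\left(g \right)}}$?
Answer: $- \frac{2127141}{4602509} - 14 \sqrt{10815} \approx -1456.4$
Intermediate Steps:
$x{\left(L \right)} = L + 2 L^{2}$ ($x{\left(L \right)} = \left(L^{2} + L^{2}\right) + L = 2 L^{2} + L = L + 2 L^{2}$)
$a{\left(g \right)} = \sqrt{g + g \left(1 + 2 g\right)}$
$- \frac{2127141}{4602509} - a{\left(-1030 \right)} = - \frac{2127141}{4602509} - \sqrt{2} \sqrt{- 1030 \left(1 - 1030\right)} = \left(-2127141\right) \frac{1}{4602509} - \sqrt{2} \sqrt{\left(-1030\right) \left(-1029\right)} = - \frac{2127141}{4602509} - \sqrt{2} \sqrt{1059870} = - \frac{2127141}{4602509} - \sqrt{2} \cdot 7 \sqrt{21630} = - \frac{2127141}{4602509} - 14 \sqrt{10815}$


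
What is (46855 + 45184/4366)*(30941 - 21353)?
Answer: 980920062516/2183 ≈ 4.4935e+8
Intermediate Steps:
(46855 + 45184/4366)*(30941 - 21353) = (46855 + 45184*(1/4366))*9588 = (46855 + 22592/2183)*9588 = (102307057/2183)*9588 = 980920062516/2183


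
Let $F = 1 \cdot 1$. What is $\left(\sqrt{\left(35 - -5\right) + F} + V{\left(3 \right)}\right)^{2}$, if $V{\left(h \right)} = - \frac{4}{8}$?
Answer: $\frac{165}{4} - \sqrt{41} \approx 34.847$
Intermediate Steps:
$F = 1$
$V{\left(h \right)} = - \frac{1}{2}$ ($V{\left(h \right)} = \left(-4\right) \frac{1}{8} = - \frac{1}{2}$)
$\left(\sqrt{\left(35 - -5\right) + F} + V{\left(3 \right)}\right)^{2} = \left(\sqrt{\left(35 - -5\right) + 1} - \frac{1}{2}\right)^{2} = \left(\sqrt{\left(35 + 5\right) + 1} - \frac{1}{2}\right)^{2} = \left(\sqrt{40 + 1} - \frac{1}{2}\right)^{2} = \left(\sqrt{41} - \frac{1}{2}\right)^{2} = \left(- \frac{1}{2} + \sqrt{41}\right)^{2}$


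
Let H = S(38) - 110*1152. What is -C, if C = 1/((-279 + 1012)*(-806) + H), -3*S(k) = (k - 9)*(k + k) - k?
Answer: 1/718240 ≈ 1.3923e-6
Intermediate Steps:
S(k) = k/3 - 2*k*(-9 + k)/3 (S(k) = -((k - 9)*(k + k) - k)/3 = -((-9 + k)*(2*k) - k)/3 = -(2*k*(-9 + k) - k)/3 = -(-k + 2*k*(-9 + k))/3 = k/3 - 2*k*(-9 + k)/3)
H = -127442 (H = (⅓)*38*(19 - 2*38) - 110*1152 = (⅓)*38*(19 - 76) - 126720 = (⅓)*38*(-57) - 126720 = -722 - 126720 = -127442)
C = -1/718240 (C = 1/((-279 + 1012)*(-806) - 127442) = 1/(733*(-806) - 127442) = 1/(-590798 - 127442) = 1/(-718240) = -1/718240 ≈ -1.3923e-6)
-C = -1*(-1/718240) = 1/718240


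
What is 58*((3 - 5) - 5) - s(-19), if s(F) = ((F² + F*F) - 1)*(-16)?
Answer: 11130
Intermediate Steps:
s(F) = 16 - 32*F² (s(F) = ((F² + F²) - 1)*(-16) = (2*F² - 1)*(-16) = (-1 + 2*F²)*(-16) = 16 - 32*F²)
58*((3 - 5) - 5) - s(-19) = 58*((3 - 5) - 5) - (16 - 32*(-19)²) = 58*(-2 - 5) - (16 - 32*361) = 58*(-7) - (16 - 11552) = -406 - 1*(-11536) = -406 + 11536 = 11130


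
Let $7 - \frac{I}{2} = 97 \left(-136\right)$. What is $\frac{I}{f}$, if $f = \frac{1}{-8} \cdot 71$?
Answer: $- \frac{211184}{71} \approx -2974.4$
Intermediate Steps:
$f = - \frac{71}{8}$ ($f = \left(- \frac{1}{8}\right) 71 = - \frac{71}{8} \approx -8.875$)
$I = 26398$ ($I = 14 - 2 \cdot 97 \left(-136\right) = 14 - -26384 = 14 + 26384 = 26398$)
$\frac{I}{f} = \frac{26398}{- \frac{71}{8}} = 26398 \left(- \frac{8}{71}\right) = - \frac{211184}{71}$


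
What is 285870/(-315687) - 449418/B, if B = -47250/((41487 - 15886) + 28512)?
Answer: 426516172449181/828678375 ≈ 5.1469e+5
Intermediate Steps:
B = -47250/54113 (B = -47250/(25601 + 28512) = -47250/54113 ≈ -0.87317)
285870/(-315687) - 449418/B = 285870/(-315687) - 449418/(-47250/54113) = 285870*(-1/315687) - 449418*(-54113/47250) = -95290/105229 + 4053226039/7875 = 426516172449181/828678375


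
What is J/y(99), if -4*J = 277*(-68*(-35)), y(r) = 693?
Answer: -23545/99 ≈ -237.83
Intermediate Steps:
J = -164815 (J = -277*(-68*(-35))/4 = -277*2380/4 = -1/4*659260 = -164815)
J/y(99) = -164815/693 = -164815*1/693 = -23545/99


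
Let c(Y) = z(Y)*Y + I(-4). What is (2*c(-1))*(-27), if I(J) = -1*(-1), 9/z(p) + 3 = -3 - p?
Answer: -756/5 ≈ -151.20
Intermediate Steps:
z(p) = 9/(-6 - p) (z(p) = 9/(-3 + (-3 - p)) = 9/(-6 - p))
I(J) = 1
c(Y) = 1 - 9*Y/(6 + Y) (c(Y) = (-9/(6 + Y))*Y + 1 = -9*Y/(6 + Y) + 1 = 1 - 9*Y/(6 + Y))
(2*c(-1))*(-27) = (2*(2*(3 - 4*(-1))/(6 - 1)))*(-27) = (2*(2*(3 + 4)/5))*(-27) = (2*(2*(⅕)*7))*(-27) = (2*(14/5))*(-27) = (28/5)*(-27) = -756/5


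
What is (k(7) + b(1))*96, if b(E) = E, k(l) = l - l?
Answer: 96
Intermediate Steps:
k(l) = 0
(k(7) + b(1))*96 = (0 + 1)*96 = 1*96 = 96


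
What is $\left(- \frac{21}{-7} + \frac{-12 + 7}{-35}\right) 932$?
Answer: $\frac{20504}{7} \approx 2929.1$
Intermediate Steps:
$\left(- \frac{21}{-7} + \frac{-12 + 7}{-35}\right) 932 = \left(\left(-21\right) \left(- \frac{1}{7}\right) - - \frac{1}{7}\right) 932 = \left(3 + \frac{1}{7}\right) 932 = \frac{22}{7} \cdot 932 = \frac{20504}{7}$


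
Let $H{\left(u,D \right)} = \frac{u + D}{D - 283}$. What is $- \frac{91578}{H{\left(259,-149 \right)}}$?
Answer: $\frac{19780848}{55} \approx 3.5965 \cdot 10^{5}$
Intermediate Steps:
$H{\left(u,D \right)} = \frac{D + u}{-283 + D}$
$- \frac{91578}{H{\left(259,-149 \right)}} = - \frac{91578}{\frac{1}{-283 - 149} \left(-149 + 259\right)} = - \frac{91578}{\frac{1}{-432} \cdot 110} = - \frac{91578}{\left(- \frac{1}{432}\right) 110} = - \frac{91578}{- \frac{55}{216}} = \left(-91578\right) \left(- \frac{216}{55}\right) = \frac{19780848}{55}$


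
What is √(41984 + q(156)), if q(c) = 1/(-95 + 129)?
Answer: √48533538/34 ≈ 204.90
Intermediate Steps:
q(c) = 1/34
√(41984 + q(156)) = √(41984 + 1/34) = √(1427457/34) = √48533538/34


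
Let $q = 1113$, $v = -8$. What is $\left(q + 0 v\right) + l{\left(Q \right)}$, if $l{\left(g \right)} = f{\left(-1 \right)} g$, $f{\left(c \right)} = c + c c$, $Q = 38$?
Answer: $1113$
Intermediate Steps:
$f{\left(c \right)} = c + c^{2}$
$l{\left(g \right)} = 0$ ($l{\left(g \right)} = - (1 - 1) g = \left(-1\right) 0 g = 0 g = 0$)
$\left(q + 0 v\right) + l{\left(Q \right)} = \left(1113 + 0 \left(-8\right)\right) + 0 = \left(1113 + 0\right) + 0 = 1113 + 0 = 1113$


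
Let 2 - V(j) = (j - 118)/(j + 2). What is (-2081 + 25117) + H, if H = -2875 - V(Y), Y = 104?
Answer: 1068420/53 ≈ 20159.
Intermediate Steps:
V(j) = 2 - (-118 + j)/(2 + j) (V(j) = 2 - (j - 118)/(j + 2) = 2 - (-118 + j)/(2 + j))
H = -152488/53 (H = -2875 - (122 + 104)/(2 + 104) = -2875 - 226/106 = -2875 - 1*113/53 = -2875 - 113/53 = -152488/53 ≈ -2877.1)
(-2081 + 25117) + H = (-2081 + 25117) - 152488/53 = 23036 - 152488/53 = 1068420/53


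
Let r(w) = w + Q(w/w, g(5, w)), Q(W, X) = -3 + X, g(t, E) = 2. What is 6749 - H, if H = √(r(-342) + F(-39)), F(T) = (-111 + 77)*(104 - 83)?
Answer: 6749 - I*√1057 ≈ 6749.0 - 32.512*I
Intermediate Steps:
F(T) = -714 (F(T) = -34*21 = -714)
r(w) = -1 + w (r(w) = w + (-3 + 2) = w - 1 = -1 + w)
H = I*√1057 (H = √((-1 - 342) - 714) = √(-343 - 714) = √(-1057) = I*√1057 ≈ 32.512*I)
6749 - H = 6749 - I*√1057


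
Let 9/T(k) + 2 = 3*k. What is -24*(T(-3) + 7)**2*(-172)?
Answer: 19087872/121 ≈ 1.5775e+5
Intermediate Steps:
T(k) = 9/(-2 + 3*k)
-24*(T(-3) + 7)**2*(-172) = -24*(9/(-2 + 3*(-3)) + 7)**2*(-172) = -24*(9/(-2 - 9) + 7)**2*(-172) = -24*(9/(-11) + 7)**2*(-172) = -24*(9*(-1/11) + 7)**2*(-172) = -24*(-9/11 + 7)**2*(-172) = -24*(68/11)**2*(-172) = -24*4624/121*(-172) = -110976/121*(-172) = 19087872/121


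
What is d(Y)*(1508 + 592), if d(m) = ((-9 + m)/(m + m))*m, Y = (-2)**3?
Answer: -17850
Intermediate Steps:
Y = -8
d(m) = -9/2 + m/2 (d(m) = ((-9 + m)/((2*m)))*m = ((-9 + m)*(1/(2*m)))*m = ((-9 + m)/(2*m))*m = -9/2 + m/2)
d(Y)*(1508 + 592) = (-9/2 + (1/2)*(-8))*(1508 + 592) = (-9/2 - 4)*2100 = -17/2*2100 = -17850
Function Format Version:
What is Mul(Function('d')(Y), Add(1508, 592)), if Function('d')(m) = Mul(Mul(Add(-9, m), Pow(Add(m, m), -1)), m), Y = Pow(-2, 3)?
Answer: -17850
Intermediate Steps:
Y = -8
Function('d')(m) = Add(Rational(-9, 2), Mul(Rational(1, 2), m)) (Function('d')(m) = Mul(Mul(Add(-9, m), Pow(Mul(2, m), -1)), m) = Mul(Mul(Add(-9, m), Mul(Rational(1, 2), Pow(m, -1))), m) = Mul(Mul(Rational(1, 2), Pow(m, -1), Add(-9, m)), m) = Add(Rational(-9, 2), Mul(Rational(1, 2), m)))
Mul(Function('d')(Y), Add(1508, 592)) = Mul(Add(Rational(-9, 2), Mul(Rational(1, 2), -8)), Add(1508, 592)) = Mul(Add(Rational(-9, 2), -4), 2100) = Mul(Rational(-17, 2), 2100) = -17850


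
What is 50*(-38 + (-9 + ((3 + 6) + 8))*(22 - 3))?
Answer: 5700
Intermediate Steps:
50*(-38 + (-9 + ((3 + 6) + 8))*(22 - 3)) = 50*(-38 + (-9 + (9 + 8))*19) = 50*(-38 + (-9 + 17)*19) = 50*(-38 + 8*19) = 50*(-38 + 152) = 50*114 = 5700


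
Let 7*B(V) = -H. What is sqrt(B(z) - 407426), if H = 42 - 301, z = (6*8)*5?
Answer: I*sqrt(407389) ≈ 638.27*I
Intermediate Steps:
z = 240 (z = 48*5 = 240)
H = -259
B(V) = 37 (B(V) = (-1*(-259))/7 = (1/7)*259 = 37)
sqrt(B(z) - 407426) = sqrt(37 - 407426) = sqrt(-407389) = I*sqrt(407389)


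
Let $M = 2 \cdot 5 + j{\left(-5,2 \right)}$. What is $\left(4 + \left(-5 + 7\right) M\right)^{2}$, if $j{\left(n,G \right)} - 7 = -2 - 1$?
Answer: $1024$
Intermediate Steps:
$j{\left(n,G \right)} = 4$ ($j{\left(n,G \right)} = 7 - 3 = 4$)
$M = 14$ ($M = 2 \cdot 5 + 4 = 10 + 4 = 14$)
$\left(4 + \left(-5 + 7\right) M\right)^{2} = \left(4 + \left(-5 + 7\right) 14\right)^{2} = \left(4 + 2 \cdot 14\right)^{2} = \left(4 + 28\right)^{2} = 32^{2} = 1024$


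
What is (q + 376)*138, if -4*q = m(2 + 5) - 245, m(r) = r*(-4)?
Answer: 122613/2 ≈ 61307.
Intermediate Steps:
m(r) = -4*r
q = 273/4 (q = -(-4*(2 + 5) - 245)/4 = -(-4*7 - 245)/4 = -(-28 - 245)/4 = -¼*(-273) = 273/4 ≈ 68.250)
(q + 376)*138 = (273/4 + 376)*138 = (1777/4)*138 = 122613/2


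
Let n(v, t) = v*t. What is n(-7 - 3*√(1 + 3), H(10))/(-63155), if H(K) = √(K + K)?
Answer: 26*√5/63155 ≈ 0.00092056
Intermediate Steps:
H(K) = √2*√K (H(K) = √(2*K) = √2*√K)
n(v, t) = t*v
n(-7 - 3*√(1 + 3), H(10))/(-63155) = ((√2*√10)*(-7 - 3*√(1 + 3)))/(-63155) = ((2*√5)*(-7 - 3*√4))*(-1/63155) = ((2*√5)*(-7 - 3*2))*(-1/63155) = ((2*√5)*(-7 - 6))*(-1/63155) = ((2*√5)*(-13))*(-1/63155) = -26*√5*(-1/63155) = 26*√5/63155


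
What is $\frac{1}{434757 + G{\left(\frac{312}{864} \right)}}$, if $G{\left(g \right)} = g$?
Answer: $\frac{36}{15651265} \approx 2.3001 \cdot 10^{-6}$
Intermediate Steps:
$\frac{1}{434757 + G{\left(\frac{312}{864} \right)}} = \frac{1}{434757 + \frac{312}{864}} = \frac{1}{434757 + 312 \cdot \frac{1}{864}} = \frac{1}{434757 + \frac{13}{36}} = \frac{1}{\frac{15651265}{36}} = \frac{36}{15651265}$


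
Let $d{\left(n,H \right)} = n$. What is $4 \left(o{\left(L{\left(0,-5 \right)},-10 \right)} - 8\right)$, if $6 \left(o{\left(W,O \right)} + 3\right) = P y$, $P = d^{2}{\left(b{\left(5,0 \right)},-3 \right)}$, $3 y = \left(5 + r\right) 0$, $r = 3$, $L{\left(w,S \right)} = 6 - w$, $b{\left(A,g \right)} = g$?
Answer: $-44$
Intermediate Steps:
$y = 0$ ($y = \frac{\left(5 + 3\right) 0}{3} = \frac{8 \cdot 0}{3} = \frac{1}{3} \cdot 0 = 0$)
$P = 0$ ($P = 0^{2} = 0$)
$o{\left(W,O \right)} = -3$ ($o{\left(W,O \right)} = -3 + \frac{0 \cdot 0}{6} = -3 + \frac{1}{6} \cdot 0 = -3 + 0 = -3$)
$4 \left(o{\left(L{\left(0,-5 \right)},-10 \right)} - 8\right) = 4 \left(-3 - 8\right) = 4 \left(-11\right) = -44$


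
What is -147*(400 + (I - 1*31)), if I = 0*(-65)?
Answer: -54243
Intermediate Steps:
I = 0
-147*(400 + (I - 1*31)) = -147*(400 + (0 - 1*31)) = -147*(400 + (0 - 31)) = -147*(400 - 31) = -147*369 = -54243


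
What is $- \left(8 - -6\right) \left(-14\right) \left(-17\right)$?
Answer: $-3332$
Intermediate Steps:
$- \left(8 - -6\right) \left(-14\right) \left(-17\right) = - \left(8 + 6\right) \left(-14\right) \left(-17\right) = - 14 \left(-14\right) \left(-17\right) = - \left(-196\right) \left(-17\right) = \left(-1\right) 3332 = -3332$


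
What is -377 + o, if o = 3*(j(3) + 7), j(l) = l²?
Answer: -329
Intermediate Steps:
o = 48 (o = 3*(3² + 7) = 3*(9 + 7) = 3*16 = 48)
-377 + o = -377 + 48 = -329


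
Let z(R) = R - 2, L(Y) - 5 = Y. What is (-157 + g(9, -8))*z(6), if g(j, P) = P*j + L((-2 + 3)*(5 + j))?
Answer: -840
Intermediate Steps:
L(Y) = 5 + Y
g(j, P) = 10 + j + P*j (g(j, P) = P*j + (5 + (-2 + 3)*(5 + j)) = P*j + (5 + 1*(5 + j)) = P*j + (5 + (5 + j)) = P*j + (10 + j) = 10 + j + P*j)
z(R) = -2 + R
(-157 + g(9, -8))*z(6) = (-157 + (10 + 9 - 8*9))*(-2 + 6) = (-157 + (10 + 9 - 72))*4 = (-157 - 53)*4 = -210*4 = -840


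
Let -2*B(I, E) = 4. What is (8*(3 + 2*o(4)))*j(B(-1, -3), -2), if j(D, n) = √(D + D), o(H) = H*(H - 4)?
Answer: 48*I ≈ 48.0*I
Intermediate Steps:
o(H) = H*(-4 + H)
B(I, E) = -2 (B(I, E) = -½*4 = -2)
j(D, n) = √2*√D (j(D, n) = √(2*D) = √2*√D)
(8*(3 + 2*o(4)))*j(B(-1, -3), -2) = (8*(3 + 2*(4*(-4 + 4))))*(√2*√(-2)) = (8*(3 + 2*(4*0)))*(√2*(I*√2)) = (8*(3 + 2*0))*(2*I) = (8*(3 + 0))*(2*I) = (8*3)*(2*I) = 24*(2*I) = 48*I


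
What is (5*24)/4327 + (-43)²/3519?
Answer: 8422903/15226713 ≈ 0.55317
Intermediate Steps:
(5*24)/4327 + (-43)²/3519 = 120*(1/4327) + 1849*(1/3519) = 120/4327 + 1849/3519 = 8422903/15226713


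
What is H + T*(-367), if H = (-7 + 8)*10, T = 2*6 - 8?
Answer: -1458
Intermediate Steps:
T = 4 (T = 12 - 8 = 4)
H = 10 (H = 1*10 = 10)
H + T*(-367) = 10 + 4*(-367) = 10 - 1468 = -1458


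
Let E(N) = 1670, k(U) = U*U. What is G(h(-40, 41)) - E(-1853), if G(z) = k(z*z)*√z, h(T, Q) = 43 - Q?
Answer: -1670 + 16*√2 ≈ -1647.4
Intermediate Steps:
k(U) = U²
G(z) = z^(9/2) (G(z) = (z*z)²*√z = (z²)²*√z = z⁴*√z = z^(9/2))
G(h(-40, 41)) - E(-1853) = (43 - 1*41)^(9/2) - 1*1670 = (43 - 41)^(9/2) - 1670 = 2^(9/2) - 1670 = 16*√2 - 1670 = -1670 + 16*√2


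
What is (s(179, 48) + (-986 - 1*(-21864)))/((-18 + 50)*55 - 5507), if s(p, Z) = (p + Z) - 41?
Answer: -21064/3747 ≈ -5.6216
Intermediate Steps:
s(p, Z) = -41 + Z + p (s(p, Z) = (Z + p) - 41 = -41 + Z + p)
(s(179, 48) + (-986 - 1*(-21864)))/((-18 + 50)*55 - 5507) = ((-41 + 48 + 179) + (-986 - 1*(-21864)))/((-18 + 50)*55 - 5507) = (186 + (-986 + 21864))/(32*55 - 5507) = (186 + 20878)/(1760 - 5507) = 21064/(-3747) = 21064*(-1/3747) = -21064/3747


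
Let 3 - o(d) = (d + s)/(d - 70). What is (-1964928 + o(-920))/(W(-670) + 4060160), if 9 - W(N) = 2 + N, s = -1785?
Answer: -389055691/804045726 ≈ -0.48387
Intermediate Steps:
W(N) = 7 - N (W(N) = 9 - (2 + N) = 9 + (-2 - N) = 7 - N)
o(d) = 3 - (-1785 + d)/(-70 + d) (o(d) = 3 - (d - 1785)/(d - 70) = 3 - (-1785 + d)/(-70 + d))
(-1964928 + o(-920))/(W(-670) + 4060160) = (-1964928 + (1575 + 2*(-920))/(-70 - 920))/((7 - 1*(-670)) + 4060160) = (-1964928 + (1575 - 1840)/(-990))/((7 + 670) + 4060160) = (-1964928 - 1/990*(-265))/(677 + 4060160) = (-1964928 + 53/198)/4060837 = -389055691/198*1/4060837 = -389055691/804045726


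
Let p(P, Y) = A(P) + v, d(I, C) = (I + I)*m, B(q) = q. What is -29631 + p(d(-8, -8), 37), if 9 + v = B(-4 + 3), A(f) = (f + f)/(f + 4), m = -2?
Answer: -266753/9 ≈ -29639.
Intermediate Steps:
A(f) = 2*f/(4 + f) (A(f) = (2*f)/(4 + f) = 2*f/(4 + f))
d(I, C) = -4*I (d(I, C) = (I + I)*(-2) = (2*I)*(-2) = -4*I)
v = -10 (v = -9 + (-4 + 3) = -9 - 1 = -10)
p(P, Y) = -10 + 2*P/(4 + P) (p(P, Y) = 2*P/(4 + P) - 10 = -10 + 2*P/(4 + P))
-29631 + p(d(-8, -8), 37) = -29631 + 8*(-5 - (-4)*(-8))/(4 - 4*(-8)) = -29631 + 8*(-5 - 1*32)/(4 + 32) = -29631 + 8*(-5 - 32)/36 = -29631 + 8*(1/36)*(-37) = -29631 - 74/9 = -266753/9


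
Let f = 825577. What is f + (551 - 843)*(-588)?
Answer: 997273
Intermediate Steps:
f + (551 - 843)*(-588) = 825577 + (551 - 843)*(-588) = 825577 - 292*(-588) = 825577 + 171696 = 997273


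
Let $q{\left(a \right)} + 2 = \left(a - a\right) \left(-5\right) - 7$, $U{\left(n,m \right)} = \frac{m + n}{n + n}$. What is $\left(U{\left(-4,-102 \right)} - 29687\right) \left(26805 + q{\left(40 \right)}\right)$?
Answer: $-795137805$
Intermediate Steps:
$U{\left(n,m \right)} = \frac{m + n}{2 n}$
$q{\left(a \right)} = -9$ ($q{\left(a \right)} = -2 + \left(\left(a - a\right) \left(-5\right) - 7\right) = -2 + \left(0 \left(-5\right) - 7\right) = -2 + \left(0 - 7\right) = -2 - 7 = -9$)
$\left(U{\left(-4,-102 \right)} - 29687\right) \left(26805 + q{\left(40 \right)}\right) = \left(\frac{-102 - 4}{2 \left(-4\right)} - 29687\right) \left(26805 - 9\right) = \left(\frac{1}{2} \left(- \frac{1}{4}\right) \left(-106\right) - 29687\right) 26796 = \left(\frac{53}{4} - 29687\right) 26796 = \left(- \frac{118695}{4}\right) 26796 = -795137805$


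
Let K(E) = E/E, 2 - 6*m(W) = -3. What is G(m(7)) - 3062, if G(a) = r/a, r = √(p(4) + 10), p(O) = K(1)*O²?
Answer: -3062 + 6*√26/5 ≈ -3055.9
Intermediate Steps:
m(W) = ⅚ (m(W) = ⅓ - ⅙*(-3) = ⅓ + ½ = ⅚)
K(E) = 1
p(O) = O² (p(O) = 1*O² = O²)
r = √26 (r = √(4² + 10) = √(16 + 10) = √26 ≈ 5.0990)
G(a) = √26/a
G(m(7)) - 3062 = √26/(⅚) - 3062 = √26*(6/5) - 3062 = 6*√26/5 - 3062 = -3062 + 6*√26/5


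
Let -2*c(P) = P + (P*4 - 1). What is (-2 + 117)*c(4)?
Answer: -2185/2 ≈ -1092.5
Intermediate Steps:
c(P) = ½ - 5*P/2 (c(P) = -(P + (P*4 - 1))/2 = -(P + (4*P - 1))/2 = -(P + (-1 + 4*P))/2 = -(-1 + 5*P)/2 = ½ - 5*P/2)
(-2 + 117)*c(4) = (-2 + 117)*(½ - 5/2*4) = 115*(½ - 10) = 115*(-19/2) = -2185/2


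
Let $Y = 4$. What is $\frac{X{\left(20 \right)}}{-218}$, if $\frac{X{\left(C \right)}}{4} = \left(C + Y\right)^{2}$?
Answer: $- \frac{1152}{109} \approx -10.569$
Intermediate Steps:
$X{\left(C \right)} = 4 \left(4 + C\right)^{2}$ ($X{\left(C \right)} = 4 \left(C + 4\right)^{2} = 4 \left(4 + C\right)^{2}$)
$\frac{X{\left(20 \right)}}{-218} = \frac{4 \left(4 + 20\right)^{2}}{-218} = 4 \cdot 24^{2} \left(- \frac{1}{218}\right) = 4 \cdot 576 \left(- \frac{1}{218}\right) = 2304 \left(- \frac{1}{218}\right) = - \frac{1152}{109}$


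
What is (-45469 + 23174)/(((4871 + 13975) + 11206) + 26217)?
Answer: -22295/56269 ≈ -0.39622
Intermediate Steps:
(-45469 + 23174)/(((4871 + 13975) + 11206) + 26217) = -22295/((18846 + 11206) + 26217) = -22295/(30052 + 26217) = -22295/56269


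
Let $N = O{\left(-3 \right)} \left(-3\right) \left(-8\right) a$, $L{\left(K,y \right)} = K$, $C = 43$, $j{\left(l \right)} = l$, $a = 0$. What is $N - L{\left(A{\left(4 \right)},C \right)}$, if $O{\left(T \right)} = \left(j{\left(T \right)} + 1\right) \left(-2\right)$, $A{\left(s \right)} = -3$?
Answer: $3$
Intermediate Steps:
$O{\left(T \right)} = -2 - 2 T$ ($O{\left(T \right)} = \left(T + 1\right) \left(-2\right) = \left(1 + T\right) \left(-2\right) = -2 - 2 T$)
$N = 0$ ($N = \left(-2 - -6\right) \left(-3\right) \left(-8\right) 0 = \left(-2 + 6\right) 24 \cdot 0 = 4 \cdot 0 = 0$)
$N - L{\left(A{\left(4 \right)},C \right)} = 0 - -3 = 0 + 3 = 3$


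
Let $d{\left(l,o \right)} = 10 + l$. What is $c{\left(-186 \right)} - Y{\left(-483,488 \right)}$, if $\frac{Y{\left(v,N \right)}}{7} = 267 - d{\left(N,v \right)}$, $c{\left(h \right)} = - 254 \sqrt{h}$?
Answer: $1617 - 254 i \sqrt{186} \approx 1617.0 - 3464.1 i$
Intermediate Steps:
$Y{\left(v,N \right)} = 1799 - 7 N$ ($Y{\left(v,N \right)} = 7 \left(267 - \left(10 + N\right)\right) = 7 \left(257 - N\right) = 1799 - 7 N$)
$c{\left(-186 \right)} - Y{\left(-483,488 \right)} = - 254 \sqrt{-186} - \left(1799 - 3416\right) = - 254 i \sqrt{186} - \left(1799 - 3416\right) = - 254 i \sqrt{186} - -1617 = - 254 i \sqrt{186} + 1617 = 1617 - 254 i \sqrt{186}$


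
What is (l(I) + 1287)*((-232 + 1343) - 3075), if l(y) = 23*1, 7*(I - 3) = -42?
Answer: -2572840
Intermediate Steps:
I = -3 (I = 3 + (⅐)*(-42) = 3 - 6 = -3)
l(y) = 23
(l(I) + 1287)*((-232 + 1343) - 3075) = (23 + 1287)*((-232 + 1343) - 3075) = 1310*(1111 - 3075) = 1310*(-1964) = -2572840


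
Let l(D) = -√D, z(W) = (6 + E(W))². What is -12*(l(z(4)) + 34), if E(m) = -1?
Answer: -348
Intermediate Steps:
z(W) = 25 (z(W) = (6 - 1)² = 5² = 25)
-12*(l(z(4)) + 34) = -12*(-√25 + 34) = -12*(-1*5 + 34) = -12*(-5 + 34) = -12*29 = -348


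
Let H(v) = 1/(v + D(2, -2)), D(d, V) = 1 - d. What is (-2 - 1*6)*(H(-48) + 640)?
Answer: -250872/49 ≈ -5119.8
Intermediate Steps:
H(v) = 1/(-1 + v) (H(v) = 1/(v + (1 - 1*2)) = 1/(v + (1 - 2)) = 1/(v - 1) = 1/(-1 + v))
(-2 - 1*6)*(H(-48) + 640) = (-2 - 1*6)*(1/(-1 - 48) + 640) = (-2 - 6)*(1/(-49) + 640) = -8*(-1/49 + 640) = -8*31359/49 = -250872/49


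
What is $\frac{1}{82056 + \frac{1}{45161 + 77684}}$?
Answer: $\frac{122845}{10080169321} \approx 1.2187 \cdot 10^{-5}$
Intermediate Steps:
$\frac{1}{82056 + \frac{1}{45161 + 77684}} = \frac{1}{82056 + \frac{1}{122845}} = \frac{1}{\frac{10080169321}{122845}} = \frac{122845}{10080169321}$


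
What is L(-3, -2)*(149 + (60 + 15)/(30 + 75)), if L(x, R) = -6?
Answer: -6288/7 ≈ -898.29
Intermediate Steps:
L(-3, -2)*(149 + (60 + 15)/(30 + 75)) = -6*(149 + (60 + 15)/(30 + 75)) = -6*(149 + 75/105) = -6*(149 + 75*(1/105)) = -6*(149 + 5/7) = -6*1048/7 = -6288/7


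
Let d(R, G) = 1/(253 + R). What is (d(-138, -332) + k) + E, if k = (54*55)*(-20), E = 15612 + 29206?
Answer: -1676929/115 ≈ -14582.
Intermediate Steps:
E = 44818
k = -59400 (k = 2970*(-20) = -59400)
(d(-138, -332) + k) + E = (1/(253 - 138) - 59400) + 44818 = (1/115 - 59400) + 44818 = -6830999/115 + 44818 = -1676929/115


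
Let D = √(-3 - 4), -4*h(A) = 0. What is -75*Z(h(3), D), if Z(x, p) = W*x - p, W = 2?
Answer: 75*I*√7 ≈ 198.43*I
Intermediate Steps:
h(A) = 0 (h(A) = -¼*0 = 0)
D = I*√7 (D = √(-7) = I*√7 ≈ 2.6458*I)
Z(x, p) = -p + 2*x (Z(x, p) = 2*x - p = -p + 2*x)
-75*Z(h(3), D) = -75*(-I*√7 + 2*0) = -75*(-I*√7 + 0) = -(-75)*I*√7 = 75*I*√7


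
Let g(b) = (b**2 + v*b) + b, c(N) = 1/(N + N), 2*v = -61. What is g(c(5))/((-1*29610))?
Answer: 7/70500 ≈ 9.9291e-5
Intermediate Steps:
v = -61/2 (v = (1/2)*(-61) = -61/2 ≈ -30.500)
c(N) = 1/(2*N)
g(b) = b**2 - 59*b/2 (g(b) = (b**2 - 61*b/2) + b = b**2 - 59*b/2)
g(c(5))/((-1*29610)) = (((1/2)/5)*(-59 + 2*((1/2)/5))/2)/((-1*29610)) = (((1/2)*(1/5))*(-59 + 2*((1/2)*(1/5)))/2)/(-29610) = ((1/2)*(1/10)*(-59 + 2*(1/10)))*(-1/29610) = ((1/2)*(1/10)*(-59 + 1/5))*(-1/29610) = ((1/2)*(1/10)*(-294/5))*(-1/29610) = -147/50*(-1/29610) = 7/70500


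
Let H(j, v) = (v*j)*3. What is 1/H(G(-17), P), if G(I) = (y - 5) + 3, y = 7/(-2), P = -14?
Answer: 1/231 ≈ 0.0043290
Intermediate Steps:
y = -7/2 (y = 7*(-½) = -7/2 ≈ -3.5000)
G(I) = -11/2 (G(I) = (-7/2 - 5) + 3 = -17/2 + 3 = -11/2)
H(j, v) = 3*j*v (H(j, v) = (j*v)*3 = 3*j*v)
1/H(G(-17), P) = 1/(3*(-11/2)*(-14)) = 1/231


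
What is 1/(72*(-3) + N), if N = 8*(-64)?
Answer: -1/728 ≈ -0.0013736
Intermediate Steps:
N = -512
1/(72*(-3) + N) = 1/(72*(-3) - 512) = 1/(-216 - 512) = 1/(-728) = -1/728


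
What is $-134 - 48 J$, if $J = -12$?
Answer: $442$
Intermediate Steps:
$-134 - 48 J = -134 - -576 = -134 + 576 = 442$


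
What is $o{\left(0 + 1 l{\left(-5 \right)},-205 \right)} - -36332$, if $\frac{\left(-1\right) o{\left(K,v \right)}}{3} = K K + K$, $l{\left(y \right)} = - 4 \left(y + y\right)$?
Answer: $31412$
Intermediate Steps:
$l{\left(y \right)} = - 8 y$ ($l{\left(y \right)} = - 4 \cdot 2 y = - 8 y$)
$o{\left(K,v \right)} = - 3 K - 3 K^{2}$ ($o{\left(K,v \right)} = - 3 \left(K K + K\right) = - 3 \left(K^{2} + K\right) = - 3 \left(K + K^{2}\right) = - 3 K - 3 K^{2}$)
$o{\left(0 + 1 l{\left(-5 \right)},-205 \right)} - -36332 = - 3 \left(0 + 1 \left(\left(-8\right) \left(-5\right)\right)\right) \left(1 + \left(0 + 1 \left(\left(-8\right) \left(-5\right)\right)\right)\right) - -36332 = - 3 \left(0 + 1 \cdot 40\right) \left(1 + \left(0 + 1 \cdot 40\right)\right) + 36332 = - 3 \left(0 + 40\right) \left(1 + \left(0 + 40\right)\right) + 36332 = \left(-3\right) 40 \left(1 + 40\right) + 36332 = \left(-3\right) 40 \cdot 41 + 36332 = -4920 + 36332 = 31412$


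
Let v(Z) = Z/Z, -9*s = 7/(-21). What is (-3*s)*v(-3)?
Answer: -⅑ ≈ -0.11111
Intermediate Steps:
s = 1/27 (s = -7/(9*(-21)) = -7*(-1)/(9*21) = -⅑*(-⅓) = 1/27 ≈ 0.037037)
v(Z) = 1
(-3*s)*v(-3) = -3*1/27*1 = -⅑*1 = -⅑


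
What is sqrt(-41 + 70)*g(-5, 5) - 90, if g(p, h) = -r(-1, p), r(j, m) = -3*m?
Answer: -90 - 15*sqrt(29) ≈ -170.78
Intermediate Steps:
g(p, h) = 3*p (g(p, h) = -(-3)*p = 3*p)
sqrt(-41 + 70)*g(-5, 5) - 90 = sqrt(-41 + 70)*(3*(-5)) - 90 = sqrt(29)*(-15) - 90 = -15*sqrt(29) - 90 = -90 - 15*sqrt(29)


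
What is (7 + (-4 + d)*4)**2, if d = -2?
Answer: 289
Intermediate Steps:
(7 + (-4 + d)*4)**2 = (7 + (-4 - 2)*4)**2 = (7 - 6*4)**2 = (7 - 24)**2 = (-17)**2 = 289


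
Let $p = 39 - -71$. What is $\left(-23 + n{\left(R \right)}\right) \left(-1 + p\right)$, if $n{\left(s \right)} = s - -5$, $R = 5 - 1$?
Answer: $-1526$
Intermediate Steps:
$R = 4$ ($R = 5 - 1 = 4$)
$n{\left(s \right)} = 5 + s$ ($n{\left(s \right)} = s + 5 = 5 + s$)
$p = 110$ ($p = 39 + 71 = 110$)
$\left(-23 + n{\left(R \right)}\right) \left(-1 + p\right) = \left(-23 + \left(5 + 4\right)\right) \left(-1 + 110\right) = \left(-23 + 9\right) 109 = \left(-14\right) 109 = -1526$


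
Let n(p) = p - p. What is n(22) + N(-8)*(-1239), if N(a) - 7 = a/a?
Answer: -9912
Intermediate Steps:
N(a) = 8 (N(a) = 7 + a/a = 7 + 1 = 8)
n(p) = 0
n(22) + N(-8)*(-1239) = 0 + 8*(-1239) = 0 - 9912 = -9912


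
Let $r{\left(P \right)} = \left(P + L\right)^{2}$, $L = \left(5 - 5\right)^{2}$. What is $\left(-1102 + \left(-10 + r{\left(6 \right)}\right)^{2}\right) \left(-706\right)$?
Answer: $300756$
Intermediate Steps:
$L = 0$ ($L = 0^{2} = 0$)
$r{\left(P \right)} = P^{2}$ ($r{\left(P \right)} = \left(P + 0\right)^{2} = P^{2}$)
$\left(-1102 + \left(-10 + r{\left(6 \right)}\right)^{2}\right) \left(-706\right) = \left(-1102 + \left(-10 + 6^{2}\right)^{2}\right) \left(-706\right) = \left(-1102 + \left(-10 + 36\right)^{2}\right) \left(-706\right) = \left(-1102 + 26^{2}\right) \left(-706\right) = \left(-1102 + 676\right) \left(-706\right) = \left(-426\right) \left(-706\right) = 300756$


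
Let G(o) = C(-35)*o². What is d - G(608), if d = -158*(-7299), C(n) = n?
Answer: 14091482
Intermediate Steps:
d = 1153242
G(o) = -35*o²
d - G(608) = 1153242 - (-35)*608² = 1153242 - (-35)*369664 = 1153242 - 1*(-12938240) = 1153242 + 12938240 = 14091482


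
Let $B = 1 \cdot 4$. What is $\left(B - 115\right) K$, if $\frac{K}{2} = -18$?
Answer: $3996$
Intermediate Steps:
$K = -36$ ($K = 2 \left(-18\right) = -36$)
$B = 4$
$\left(B - 115\right) K = \left(4 - 115\right) \left(-36\right) = \left(-111\right) \left(-36\right) = 3996$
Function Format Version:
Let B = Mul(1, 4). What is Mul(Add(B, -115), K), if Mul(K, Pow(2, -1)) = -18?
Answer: 3996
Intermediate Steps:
K = -36 (K = Mul(2, -18) = -36)
B = 4
Mul(Add(B, -115), K) = Mul(Add(4, -115), -36) = Mul(-111, -36) = 3996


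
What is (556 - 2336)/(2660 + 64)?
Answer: -445/681 ≈ -0.65345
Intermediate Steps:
(556 - 2336)/(2660 + 64) = -1780/2724 = -1780*1/2724 = -445/681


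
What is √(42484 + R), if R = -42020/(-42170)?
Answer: 31*√786175310/4217 ≈ 206.12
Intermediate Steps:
R = 4202/4217 (R = -42020*(-1/42170) = 4202/4217 ≈ 0.99644)
√(42484 + R) = √(42484 + 4202/4217) = √(179159230/4217) = 31*√786175310/4217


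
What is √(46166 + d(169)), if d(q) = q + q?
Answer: 2*√11626 ≈ 215.65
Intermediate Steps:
d(q) = 2*q
√(46166 + d(169)) = √(46166 + 2*169) = √(46166 + 338) = √46504 = 2*√11626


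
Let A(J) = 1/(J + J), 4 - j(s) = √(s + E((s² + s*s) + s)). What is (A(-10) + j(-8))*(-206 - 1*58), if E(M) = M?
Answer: -5214/5 + 1056*√7 ≈ 1751.1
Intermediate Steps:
j(s) = 4 - √(2*s + 2*s²) (j(s) = 4 - √(s + ((s² + s*s) + s)) = 4 - √(s + ((s² + s²) + s)) = 4 - √(s + (2*s² + s)) = 4 - √(s + (s + 2*s²)) = 4 - √(2*s + 2*s²))
A(J) = 1/(2*J)
(A(-10) + j(-8))*(-206 - 1*58) = ((½)/(-10) + (4 - √2*√(-8*(1 - 8))))*(-206 - 1*58) = ((½)*(-⅒) + (4 - √2*√(-8*(-7))))*(-206 - 58) = (-1/20 + (4 - √2*√56))*(-264) = (-1/20 + (4 - √2*2*√14))*(-264) = (-1/20 + (4 - 4*√7))*(-264) = (79/20 - 4*√7)*(-264) = -5214/5 + 1056*√7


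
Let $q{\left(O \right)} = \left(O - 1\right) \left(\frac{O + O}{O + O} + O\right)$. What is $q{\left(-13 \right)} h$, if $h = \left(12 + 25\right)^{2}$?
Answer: $229992$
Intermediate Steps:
$h = 1369$ ($h = 37^{2} = 1369$)
$q{\left(O \right)} = \left(1 + O\right) \left(-1 + O\right)$ ($q{\left(O \right)} = \left(-1 + O\right) \left(\frac{2 O}{2 O} + O\right) = \left(-1 + O\right) \left(2 O \frac{1}{2 O} + O\right) = \left(-1 + O\right) \left(1 + O\right) = \left(1 + O\right) \left(-1 + O\right)$)
$q{\left(-13 \right)} h = \left(-1 + \left(-13\right)^{2}\right) 1369 = \left(-1 + 169\right) 1369 = 168 \cdot 1369 = 229992$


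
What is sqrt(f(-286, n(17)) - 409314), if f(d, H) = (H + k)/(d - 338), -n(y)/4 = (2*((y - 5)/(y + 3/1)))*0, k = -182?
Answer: I*sqrt(58941174)/12 ≈ 639.78*I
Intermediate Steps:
n(y) = 0 (n(y) = -4*2*((y - 5)/(y + 3/1))*0 = -4*2*((-5 + y)/(y + 3*1))*0 = -4*2*((-5 + y)/(y + 3))*0 = -4*2*((-5 + y)/(3 + y))*0 = -4*2*(-5 + y)/(3 + y)*0 = -4*0 = 0)
f(d, H) = (-182 + H)/(-338 + d) (f(d, H) = (H - 182)/(d - 338) = (-182 + H)/(-338 + d))
sqrt(f(-286, n(17)) - 409314) = sqrt((-182 + 0)/(-338 - 286) - 409314) = sqrt(-182/(-624) - 409314) = sqrt(-1/624*(-182) - 409314) = sqrt(7/24 - 409314) = sqrt(-9823529/24) = I*sqrt(58941174)/12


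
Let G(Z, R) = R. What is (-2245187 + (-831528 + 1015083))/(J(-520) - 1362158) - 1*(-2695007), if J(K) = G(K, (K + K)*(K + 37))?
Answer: 1158635745249/429919 ≈ 2.6950e+6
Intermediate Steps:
J(K) = 2*K*(37 + K) (J(K) = (K + K)*(K + 37) = (2*K)*(37 + K) = 2*K*(37 + K))
(-2245187 + (-831528 + 1015083))/(J(-520) - 1362158) - 1*(-2695007) = (-2245187 + (-831528 + 1015083))/(2*(-520)*(37 - 520) - 1362158) - 1*(-2695007) = (-2245187 + 183555)/(2*(-520)*(-483) - 1362158) + 2695007 = -2061632/(502320 - 1362158) + 2695007 = -2061632/(-859838) + 2695007 = -2061632*(-1/859838) + 2695007 = 1030816/429919 + 2695007 = 1158635745249/429919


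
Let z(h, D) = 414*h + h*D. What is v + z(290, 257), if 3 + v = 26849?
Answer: 221436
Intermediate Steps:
z(h, D) = 414*h + D*h
v = 26846 (v = -3 + 26849 = 26846)
v + z(290, 257) = 26846 + 290*(414 + 257) = 26846 + 290*671 = 26846 + 194590 = 221436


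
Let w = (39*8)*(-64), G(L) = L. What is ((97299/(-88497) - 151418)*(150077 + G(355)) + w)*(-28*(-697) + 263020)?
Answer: -63282131768335398144/9833 ≈ -6.4357e+15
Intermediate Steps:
w = -19968 (w = 312*(-64) = -19968)
((97299/(-88497) - 151418)*(150077 + G(355)) + w)*(-28*(-697) + 263020) = ((97299/(-88497) - 151418)*(150077 + 355) - 19968)*(-28*(-697) + 263020) = ((97299*(-1/88497) - 151418)*150432 - 19968)*(19516 + 263020) = ((-10811/9833 - 151418)*150432 - 19968)*282536 = (-1488904005/9833*150432 - 19968)*282536 = (-223978807280160/9833 - 19968)*282536 = -223979003625504/9833*282536 = -63282131768335398144/9833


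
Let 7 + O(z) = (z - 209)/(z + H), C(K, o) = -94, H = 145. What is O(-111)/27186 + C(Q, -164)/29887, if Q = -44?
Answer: -17260567/4604211898 ≈ -0.0037489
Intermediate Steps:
O(z) = -7 + (-209 + z)/(145 + z) (O(z) = -7 + (z - 209)/(z + 145) = -7 + (-209 + z)/(145 + z))
O(-111)/27186 + C(Q, -164)/29887 = (6*(-204 - 1*(-111))/(145 - 111))/27186 - 94/29887 = (6*(-204 + 111)/34)*(1/27186) - 94*1/29887 = (6*(1/34)*(-93))*(1/27186) - 94/29887 = -279/17*1/27186 - 94/29887 = -93/154054 - 94/29887 = -17260567/4604211898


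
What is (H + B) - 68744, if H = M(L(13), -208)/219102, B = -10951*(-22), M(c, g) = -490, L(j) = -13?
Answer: 18862271833/109551 ≈ 1.7218e+5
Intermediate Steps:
B = 240922
H = -245/109551 (H = -490/219102 = -490*1/219102 = -245/109551 ≈ -0.0022364)
(H + B) - 68744 = (-245/109551 + 240922) - 68744 = 26393245777/109551 - 68744 = 18862271833/109551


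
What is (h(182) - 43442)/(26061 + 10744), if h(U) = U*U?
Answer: -10318/36805 ≈ -0.28034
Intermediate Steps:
h(U) = U**2
(h(182) - 43442)/(26061 + 10744) = (182**2 - 43442)/(26061 + 10744) = (33124 - 43442)/36805 = -10318*1/36805 = -10318/36805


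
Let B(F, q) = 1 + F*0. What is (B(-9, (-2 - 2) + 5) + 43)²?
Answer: 1936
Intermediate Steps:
B(F, q) = 1 (B(F, q) = 1 + 0 = 1)
(B(-9, (-2 - 2) + 5) + 43)² = (1 + 43)² = 44² = 1936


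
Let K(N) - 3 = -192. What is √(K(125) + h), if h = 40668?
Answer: √40479 ≈ 201.19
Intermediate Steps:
K(N) = -189 (K(N) = 3 - 192 = -189)
√(K(125) + h) = √(-189 + 40668) = √40479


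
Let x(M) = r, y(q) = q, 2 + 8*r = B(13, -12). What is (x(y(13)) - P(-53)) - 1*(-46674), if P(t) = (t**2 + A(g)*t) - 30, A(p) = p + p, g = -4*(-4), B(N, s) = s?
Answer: 182357/4 ≈ 45589.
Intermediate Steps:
g = 16
r = -7/4 (r = -1/4 + (1/8)*(-12) = -1/4 - 3/2 = -7/4 ≈ -1.7500)
A(p) = 2*p
x(M) = -7/4
P(t) = -30 + t**2 + 32*t (P(t) = (t**2 + (2*16)*t) - 30 = (t**2 + 32*t) - 30 = -30 + t**2 + 32*t)
(x(y(13)) - P(-53)) - 1*(-46674) = (-7/4 - (-30 + (-53)**2 + 32*(-53))) - 1*(-46674) = (-7/4 - (-30 + 2809 - 1696)) + 46674 = (-7/4 - 1*1083) + 46674 = (-7/4 - 1083) + 46674 = -4339/4 + 46674 = 182357/4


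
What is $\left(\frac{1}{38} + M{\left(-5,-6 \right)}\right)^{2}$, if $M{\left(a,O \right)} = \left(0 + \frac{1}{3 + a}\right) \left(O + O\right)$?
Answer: $\frac{52441}{1444} \approx 36.316$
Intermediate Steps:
$M{\left(a,O \right)} = \frac{2 O}{3 + a}$
$\left(\frac{1}{38} + M{\left(-5,-6 \right)}\right)^{2} = \left(\frac{1}{38} + 2 \left(-6\right) \frac{1}{3 - 5}\right)^{2} = \left(\frac{1}{38} + 2 \left(-6\right) \frac{1}{-2}\right)^{2} = \left(\frac{1}{38} + 2 \left(-6\right) \left(- \frac{1}{2}\right)\right)^{2} = \left(\frac{1}{38} + 6\right)^{2} = \left(\frac{229}{38}\right)^{2} = \frac{52441}{1444}$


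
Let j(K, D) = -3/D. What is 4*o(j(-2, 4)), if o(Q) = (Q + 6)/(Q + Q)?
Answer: -14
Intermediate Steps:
o(Q) = (6 + Q)/(2*Q) (o(Q) = (6 + Q)/((2*Q)) = (6 + Q)*(1/(2*Q)) = (6 + Q)/(2*Q))
4*o(j(-2, 4)) = 4*((6 - 3/4)/(2*((-3/4)))) = 4*((6 - 3*1/4)/(2*((-3*1/4)))) = 4*((6 - 3/4)/(2*(-3/4))) = 4*((1/2)*(-4/3)*(21/4)) = 4*(-7/2) = -14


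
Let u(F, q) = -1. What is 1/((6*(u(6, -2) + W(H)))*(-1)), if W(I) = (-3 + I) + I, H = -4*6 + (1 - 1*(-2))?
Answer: 1/276 ≈ 0.0036232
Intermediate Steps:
H = -21 (H = -24 + (1 + 2) = -24 + 3 = -21)
W(I) = -3 + 2*I
1/((6*(u(6, -2) + W(H)))*(-1)) = 1/((6*(-1 + (-3 + 2*(-21))))*(-1)) = 1/((6*(-1 + (-3 - 42)))*(-1)) = 1/((6*(-1 - 45))*(-1)) = 1/((6*(-46))*(-1)) = 1/(-276*(-1)) = 1/276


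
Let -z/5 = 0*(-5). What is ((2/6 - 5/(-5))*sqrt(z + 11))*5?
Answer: 20*sqrt(11)/3 ≈ 22.111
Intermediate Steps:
z = 0 (z = -0*(-5) = -5*0 = 0)
((2/6 - 5/(-5))*sqrt(z + 11))*5 = ((2/6 - 5/(-5))*sqrt(0 + 11))*5 = ((2*(1/6) - 5*(-1/5))*sqrt(11))*5 = ((1/3 + 1)*sqrt(11))*5 = (4*sqrt(11)/3)*5 = 20*sqrt(11)/3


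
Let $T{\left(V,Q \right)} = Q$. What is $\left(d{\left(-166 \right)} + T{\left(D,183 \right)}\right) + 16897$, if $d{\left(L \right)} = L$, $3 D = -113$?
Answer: $16914$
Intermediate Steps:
$D = - \frac{113}{3}$ ($D = \frac{1}{3} \left(-113\right) = - \frac{113}{3} \approx -37.667$)
$\left(d{\left(-166 \right)} + T{\left(D,183 \right)}\right) + 16897 = \left(-166 + 183\right) + 16897 = 17 + 16897 = 16914$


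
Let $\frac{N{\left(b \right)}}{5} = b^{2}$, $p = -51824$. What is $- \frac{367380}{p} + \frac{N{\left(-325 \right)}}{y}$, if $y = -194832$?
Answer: $\frac{67389985}{15391728} \approx 4.3783$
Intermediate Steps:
$N{\left(b \right)} = 5 b^{2}$
$- \frac{367380}{p} + \frac{N{\left(-325 \right)}}{y} = - \frac{367380}{-51824} + \frac{5 \left(-325\right)^{2}}{-194832} = \left(-367380\right) \left(- \frac{1}{51824}\right) + 5 \cdot 105625 \left(- \frac{1}{194832}\right) = \frac{91845}{12956} + 528125 \left(- \frac{1}{194832}\right) = \frac{91845}{12956} - \frac{528125}{194832} = \frac{67389985}{15391728}$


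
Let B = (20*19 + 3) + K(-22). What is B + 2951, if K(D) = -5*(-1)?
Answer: 3339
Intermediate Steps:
K(D) = 5
B = 388 (B = (20*19 + 3) + 5 = (380 + 3) + 5 = 383 + 5 = 388)
B + 2951 = 388 + 2951 = 3339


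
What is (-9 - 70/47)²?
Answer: 243049/2209 ≈ 110.03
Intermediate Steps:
(-9 - 70/47)² = (-493/47)² = 243049/2209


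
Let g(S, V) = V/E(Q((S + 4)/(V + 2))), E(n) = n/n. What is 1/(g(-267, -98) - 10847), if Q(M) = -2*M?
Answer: -1/10945 ≈ -9.1366e-5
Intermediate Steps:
E(n) = 1
g(S, V) = V (g(S, V) = V/1 = V*1 = V)
1/(g(-267, -98) - 10847) = 1/(-98 - 10847) = 1/(-10945) = -1/10945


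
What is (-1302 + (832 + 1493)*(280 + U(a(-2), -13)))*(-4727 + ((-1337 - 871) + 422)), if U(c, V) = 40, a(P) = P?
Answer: -4837192074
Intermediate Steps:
(-1302 + (832 + 1493)*(280 + U(a(-2), -13)))*(-4727 + ((-1337 - 871) + 422)) = (-1302 + (832 + 1493)*(280 + 40))*(-4727 + ((-1337 - 871) + 422)) = (-1302 + 2325*320)*(-4727 + (-2208 + 422)) = (-1302 + 744000)*(-4727 - 1786) = 742698*(-6513) = -4837192074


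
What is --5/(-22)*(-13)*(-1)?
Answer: -65/22 ≈ -2.9545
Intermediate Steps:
--5/(-22)*(-13)*(-1) = --5*(-1/22)*(-13)*(-1) = -(5/22)*(-13)*(-1) = -(-65)*(-1)/22 = -1*65/22 = -65/22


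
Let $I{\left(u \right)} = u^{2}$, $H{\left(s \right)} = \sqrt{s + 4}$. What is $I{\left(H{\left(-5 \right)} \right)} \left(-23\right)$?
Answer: $23$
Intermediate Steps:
$H{\left(s \right)} = \sqrt{4 + s}$
$I{\left(H{\left(-5 \right)} \right)} \left(-23\right) = \left(\sqrt{4 - 5}\right)^{2} \left(-23\right) = \left(\sqrt{-1}\right)^{2} \left(-23\right) = i^{2} \left(-23\right) = \left(-1\right) \left(-23\right) = 23$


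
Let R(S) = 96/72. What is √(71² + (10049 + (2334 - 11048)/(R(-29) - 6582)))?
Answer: 3*√163383104059/9871 ≈ 122.85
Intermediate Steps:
R(S) = 4/3 (R(S) = 96*(1/72) = 4/3)
√(71² + (10049 + (2334 - 11048)/(R(-29) - 6582))) = √(71² + (10049 + (2334 - 11048)/(4/3 - 6582))) = √(5041 + (10049 - 8714/(-19742/3))) = √(5041 + (10049 - 8714*(-3/19742))) = √(5041 + (10049 + 13071/9871)) = √(5041 + 99206750/9871) = √(148966461/9871) = 3*√163383104059/9871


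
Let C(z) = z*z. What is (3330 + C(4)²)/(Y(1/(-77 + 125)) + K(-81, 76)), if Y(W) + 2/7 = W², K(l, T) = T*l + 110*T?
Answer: 57835008/35541511 ≈ 1.6273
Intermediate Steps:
K(l, T) = 110*T + T*l
C(z) = z²
Y(W) = -2/7 + W²
(3330 + C(4)²)/(Y(1/(-77 + 125)) + K(-81, 76)) = (3330 + (4²)²)/((-2/7 + (1/(-77 + 125))²) + 76*(110 - 81)) = (3330 + 16²)/((-2/7 + (1/48)²) + 76*29) = (3330 + 256)/((-2/7 + (1/48)²) + 2204) = 3586/((-2/7 + 1/2304) + 2204) = 3586/(-4601/16128 + 2204) = 3586/(35541511/16128) = 3586*(16128/35541511) = 57835008/35541511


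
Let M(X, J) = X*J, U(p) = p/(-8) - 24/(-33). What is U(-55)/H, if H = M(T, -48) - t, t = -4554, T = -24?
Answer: 223/167376 ≈ 0.0013323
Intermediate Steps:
U(p) = 8/11 - p/8 (U(p) = p*(-⅛) - 24*(-1/33) = -p/8 + 8/11 = 8/11 - p/8)
M(X, J) = J*X
H = 5706 (H = -48*(-24) - 1*(-4554) = 1152 + 4554 = 5706)
U(-55)/H = (8/11 - ⅛*(-55))/5706 = (8/11 + 55/8)*(1/5706) = (669/88)*(1/5706) = 223/167376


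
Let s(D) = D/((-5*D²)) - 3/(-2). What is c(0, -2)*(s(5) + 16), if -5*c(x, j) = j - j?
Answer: 0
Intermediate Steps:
c(x, j) = 0 (c(x, j) = -(j - j)/5 = -⅕*0 = 0)
s(D) = 3/2 - 1/(5*D) (s(D) = D*(-1/(5*D²)) - 3*(-½) = -1/(5*D) + 3/2 = 3/2 - 1/(5*D))
c(0, -2)*(s(5) + 16) = 0*((⅒)*(-2 + 15*5)/5 + 16) = 0*((⅒)*(⅕)*(-2 + 75) + 16) = 0*((⅒)*(⅕)*73 + 16) = 0*(73/50 + 16) = 0*(873/50) = 0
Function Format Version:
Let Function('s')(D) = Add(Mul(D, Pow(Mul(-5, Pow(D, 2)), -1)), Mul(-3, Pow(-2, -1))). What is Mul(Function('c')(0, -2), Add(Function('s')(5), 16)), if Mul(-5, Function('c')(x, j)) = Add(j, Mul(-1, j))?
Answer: 0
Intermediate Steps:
Function('c')(x, j) = 0 (Function('c')(x, j) = Mul(Rational(-1, 5), Add(j, Mul(-1, j))) = Mul(Rational(-1, 5), 0) = 0)
Function('s')(D) = Add(Rational(3, 2), Mul(Rational(-1, 5), Pow(D, -1))) (Function('s')(D) = Add(Mul(D, Mul(Rational(-1, 5), Pow(D, -2))), Mul(-3, Rational(-1, 2))) = Add(Mul(Rational(-1, 5), Pow(D, -1)), Rational(3, 2)) = Add(Rational(3, 2), Mul(Rational(-1, 5), Pow(D, -1))))
Mul(Function('c')(0, -2), Add(Function('s')(5), 16)) = Mul(0, Add(Mul(Rational(1, 10), Pow(5, -1), Add(-2, Mul(15, 5))), 16)) = Mul(0, Add(Mul(Rational(1, 10), Rational(1, 5), Add(-2, 75)), 16)) = Mul(0, Add(Mul(Rational(1, 10), Rational(1, 5), 73), 16)) = Mul(0, Add(Rational(73, 50), 16)) = Mul(0, Rational(873, 50)) = 0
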